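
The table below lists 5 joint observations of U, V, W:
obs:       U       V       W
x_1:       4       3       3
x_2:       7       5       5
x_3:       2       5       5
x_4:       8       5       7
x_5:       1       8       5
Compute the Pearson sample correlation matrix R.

Step 1 — column means:
  mean(U) = (4 + 7 + 2 + 8 + 1) / 5 = 22/5 = 4.4
  mean(V) = (3 + 5 + 5 + 5 + 8) / 5 = 26/5 = 5.2
  mean(W) = (3 + 5 + 5 + 7 + 5) / 5 = 25/5 = 5

Step 2 — sample variances and covariances s[i,j] = (1/(n-1)) · Σ_k (x_{k,i} - mean_i) · (x_{k,j} - mean_j), with n-1 = 4:
  s[U,U] = ((-0.4)·(-0.4) + (2.6)·(2.6) + (-2.4)·(-2.4) + (3.6)·(3.6) + (-3.4)·(-3.4)) / 4 = 37.2/4 = 9.3
  s[U,V] = ((-0.4)·(-2.2) + (2.6)·(-0.2) + (-2.4)·(-0.2) + (3.6)·(-0.2) + (-3.4)·(2.8)) / 4 = -9.4/4 = -2.35
  s[U,W] = ((-0.4)·(-2) + (2.6)·(0) + (-2.4)·(0) + (3.6)·(2) + (-3.4)·(0)) / 4 = 8/4 = 2
  s[V,V] = ((-2.2)·(-2.2) + (-0.2)·(-0.2) + (-0.2)·(-0.2) + (-0.2)·(-0.2) + (2.8)·(2.8)) / 4 = 12.8/4 = 3.2
  s[V,W] = ((-2.2)·(-2) + (-0.2)·(0) + (-0.2)·(0) + (-0.2)·(2) + (2.8)·(0)) / 4 = 4/4 = 1
  s[W,W] = ((-2)·(-2) + (0)·(0) + (0)·(0) + (2)·(2) + (0)·(0)) / 4 = 8/4 = 2
  Sample standard deviations s_i = √(s[i,i]):
  s(U) = √(9.3) = 3.0496
  s(V) = √(3.2) = 1.7889
  s(W) = √(2) = 1.4142

Step 3 — r_{ij} = s_{ij} / (s_i · s_j):
  r[U,U] = 1 (diagonal).
  r[U,V] = -2.35 / (3.0496 · 1.7889) = -2.35 / 5.4553 = -0.4308
  r[U,W] = 2 / (3.0496 · 1.4142) = 2 / 4.3128 = 0.4637
  r[V,V] = 1 (diagonal).
  r[V,W] = 1 / (1.7889 · 1.4142) = 1 / 2.5298 = 0.3953
  r[W,W] = 1 (diagonal).

R is symmetric with unit diagonal. Assembling:

R = [[1, -0.4308, 0.4637],
 [-0.4308, 1, 0.3953],
 [0.4637, 0.3953, 1]]


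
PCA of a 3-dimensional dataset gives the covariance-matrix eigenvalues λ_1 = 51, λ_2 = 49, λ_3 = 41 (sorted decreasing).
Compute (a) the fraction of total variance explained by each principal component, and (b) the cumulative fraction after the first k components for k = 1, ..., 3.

Step 1 — total variance = trace(Sigma) = Σ λ_i = 51 + 49 + 41 = 141.

Step 2 — fraction explained by component i = λ_i / Σ λ:
  PC1: 51/141 = 0.3617
  PC2: 49/141 = 0.3475
  PC3: 41/141 = 0.2908

Step 3 — cumulative fraction after k components = (λ_1 + ... + λ_k) / Σ λ:
  k = 1: 51/141 = 0.3617
  k = 2: (51 + 49)/141 = 100/141 = 0.7092
  k = 3: (51 + 49 + 41)/141 = 141/141 = 1

Summary (fraction, with percent):

explained: PC1 0.3617 (36.17%), PC2 0.3475 (34.75%), PC3 0.2908 (29.08%);  cumulative: 0.3617, 0.7092, 1


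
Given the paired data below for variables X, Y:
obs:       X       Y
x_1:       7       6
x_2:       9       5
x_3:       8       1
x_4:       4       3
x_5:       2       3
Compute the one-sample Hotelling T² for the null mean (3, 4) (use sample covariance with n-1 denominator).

Step 1 — sample mean vector:
  mean(X) = (7 + 9 + 8 + 4 + 2) / 5 = 30/5 = 6
  mean(Y) = (6 + 5 + 1 + 3 + 3) / 5 = 18/5 = 3.6
  x̄ = (6, 3.6),  deviation x̄ - mu_0 = (6, 3.6) - (3, 4) = (3, -0.4).

Step 2 — sample covariance matrix, S[i,j] = (1/(n-1)) · Σ_k (x_{k,i} - mean_i) · (x_{k,j} - mean_j), divisor n-1 = 4:
  S[X,X] = ((1)·(1) + (3)·(3) + (2)·(2) + (-2)·(-2) + (-4)·(-4)) / 4 = 34/4 = 8.5
  S[X,Y] = ((1)·(2.4) + (3)·(1.4) + (2)·(-2.6) + (-2)·(-0.6) + (-4)·(-0.6)) / 4 = 5/4 = 1.25
  S[Y,Y] = ((2.4)·(2.4) + (1.4)·(1.4) + (-2.6)·(-2.6) + (-0.6)·(-0.6) + (-0.6)·(-0.6)) / 4 = 15.2/4 = 3.8
  S = [[8.5, 1.25],
 [1.25, 3.8]].

Step 3 — invert S. det(S) = 8.5·3.8 - (1.25)² = 30.7375.
  S^{-1} = (1/det) · [[d, -b], [-b, a]] = [[0.1236, -0.0407],
 [-0.0407, 0.2765]].

Step 4 — quadratic form (x̄ - mu_0)^T · S^{-1} · (x̄ - mu_0):
  S^{-1} · (x̄ - mu_0) = (0.3871, -0.2326),
  (x̄ - mu_0)^T · [...] = (3)·(0.3871) + (-0.4)·(-0.2326) = 1.2545.

Step 5 — scale by n: T² = 5 · 1.2545 = 6.2725.

T² ≈ 6.2725


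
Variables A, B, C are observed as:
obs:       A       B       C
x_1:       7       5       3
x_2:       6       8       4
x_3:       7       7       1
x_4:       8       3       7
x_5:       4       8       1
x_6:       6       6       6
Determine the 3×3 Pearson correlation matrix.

Step 1 — column means:
  mean(A) = (7 + 6 + 7 + 8 + 4 + 6) / 6 = 38/6 = 6.3333
  mean(B) = (5 + 8 + 7 + 3 + 8 + 6) / 6 = 37/6 = 6.1667
  mean(C) = (3 + 4 + 1 + 7 + 1 + 6) / 6 = 22/6 = 3.6667

Step 2 — sample variances and covariances s[i,j] = (1/(n-1)) · Σ_k (x_{k,i} - mean_i) · (x_{k,j} - mean_j), with n-1 = 5:
  s[A,A] = ((0.6667)·(0.6667) + (-0.3333)·(-0.3333) + (0.6667)·(0.6667) + (1.6667)·(1.6667) + (-2.3333)·(-2.3333) + (-0.3333)·(-0.3333)) / 5 = 9.3333/5 = 1.8667
  s[A,B] = ((0.6667)·(-1.1667) + (-0.3333)·(1.8333) + (0.6667)·(0.8333) + (1.6667)·(-3.1667) + (-2.3333)·(1.8333) + (-0.3333)·(-0.1667)) / 5 = -10.3333/5 = -2.0667
  s[A,C] = ((0.6667)·(-0.6667) + (-0.3333)·(0.3333) + (0.6667)·(-2.6667) + (1.6667)·(3.3333) + (-2.3333)·(-2.6667) + (-0.3333)·(2.3333)) / 5 = 8.6667/5 = 1.7333
  s[B,B] = ((-1.1667)·(-1.1667) + (1.8333)·(1.8333) + (0.8333)·(0.8333) + (-3.1667)·(-3.1667) + (1.8333)·(1.8333) + (-0.1667)·(-0.1667)) / 5 = 18.8333/5 = 3.7667
  s[B,C] = ((-1.1667)·(-0.6667) + (1.8333)·(0.3333) + (0.8333)·(-2.6667) + (-3.1667)·(3.3333) + (1.8333)·(-2.6667) + (-0.1667)·(2.3333)) / 5 = -16.6667/5 = -3.3333
  s[C,C] = ((-0.6667)·(-0.6667) + (0.3333)·(0.3333) + (-2.6667)·(-2.6667) + (3.3333)·(3.3333) + (-2.6667)·(-2.6667) + (2.3333)·(2.3333)) / 5 = 31.3333/5 = 6.2667
  Sample standard deviations s_i = √(s[i,i]):
  s(A) = √(1.8667) = 1.3663
  s(B) = √(3.7667) = 1.9408
  s(C) = √(6.2667) = 2.5033

Step 3 — r_{ij} = s_{ij} / (s_i · s_j):
  r[A,A] = 1 (diagonal).
  r[A,B] = -2.0667 / (1.3663 · 1.9408) = -2.0667 / 2.6516 = -0.7794
  r[A,C] = 1.7333 / (1.3663 · 2.5033) = 1.7333 / 3.4202 = 0.5068
  r[B,B] = 1 (diagonal).
  r[B,C] = -3.3333 / (1.9408 · 2.5033) = -3.3333 / 4.8584 = -0.6861
  r[C,C] = 1 (diagonal).

R is symmetric with unit diagonal. Assembling:

R = [[1, -0.7794, 0.5068],
 [-0.7794, 1, -0.6861],
 [0.5068, -0.6861, 1]]


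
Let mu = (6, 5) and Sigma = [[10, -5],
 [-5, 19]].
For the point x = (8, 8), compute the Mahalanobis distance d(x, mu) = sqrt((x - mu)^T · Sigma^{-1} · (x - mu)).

Step 1 — centre the observation: (x - mu) = (2, 3).

Step 2 — invert Sigma. det(Sigma) = 10·19 - (-5)² = 165.
  Sigma^{-1} = (1/det) · [[d, -b], [-b, a]] = [[0.1152, 0.0303],
 [0.0303, 0.0606]].

Step 3 — form the quadratic (x - mu)^T · Sigma^{-1} · (x - mu):
  Sigma^{-1} · (x - mu) = (0.3212, 0.2424).
  (x - mu)^T · [Sigma^{-1} · (x - mu)] = (2)·(0.3212) + (3)·(0.2424) = 1.3697.

Step 4 — take square root: d = √(1.3697) ≈ 1.1703.

d(x, mu) = √(1.3697) ≈ 1.1703


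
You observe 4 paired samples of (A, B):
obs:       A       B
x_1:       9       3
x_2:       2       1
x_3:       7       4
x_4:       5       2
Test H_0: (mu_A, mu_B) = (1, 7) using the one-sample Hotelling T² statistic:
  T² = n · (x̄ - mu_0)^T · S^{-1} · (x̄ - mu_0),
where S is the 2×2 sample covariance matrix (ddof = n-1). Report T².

Step 1 — sample mean vector:
  mean(A) = (9 + 2 + 7 + 5) / 4 = 23/4 = 5.75
  mean(B) = (3 + 1 + 4 + 2) / 4 = 10/4 = 2.5
  x̄ = (5.75, 2.5),  deviation x̄ - mu_0 = (5.75, 2.5) - (1, 7) = (4.75, -4.5).

Step 2 — sample covariance matrix, S[i,j] = (1/(n-1)) · Σ_k (x_{k,i} - mean_i) · (x_{k,j} - mean_j), divisor n-1 = 3:
  S[A,A] = ((3.25)·(3.25) + (-3.75)·(-3.75) + (1.25)·(1.25) + (-0.75)·(-0.75)) / 3 = 26.75/3 = 8.9167
  S[A,B] = ((3.25)·(0.5) + (-3.75)·(-1.5) + (1.25)·(1.5) + (-0.75)·(-0.5)) / 3 = 9.5/3 = 3.1667
  S[B,B] = ((0.5)·(0.5) + (-1.5)·(-1.5) + (1.5)·(1.5) + (-0.5)·(-0.5)) / 3 = 5/3 = 1.6667
  S = [[8.9167, 3.1667],
 [3.1667, 1.6667]].

Step 3 — invert S. det(S) = 8.9167·1.6667 - (3.1667)² = 4.8333.
  S^{-1} = (1/det) · [[d, -b], [-b, a]] = [[0.3448, -0.6552],
 [-0.6552, 1.8448]].

Step 4 — quadratic form (x̄ - mu_0)^T · S^{-1} · (x̄ - mu_0):
  S^{-1} · (x̄ - mu_0) = (4.5862, -11.4138),
  (x̄ - mu_0)^T · [...] = (4.75)·(4.5862) + (-4.5)·(-11.4138) = 73.1466.

Step 5 — scale by n: T² = 4 · 73.1466 = 292.5862.

T² ≈ 292.5862


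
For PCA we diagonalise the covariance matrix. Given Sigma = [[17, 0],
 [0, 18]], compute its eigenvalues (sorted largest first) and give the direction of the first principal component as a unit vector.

Step 1 — characteristic polynomial of 2×2 Sigma:
  det(Sigma - λI) = λ² - trace · λ + det = 0.
  trace = 17 + 18 = 35, det = 17·18 - (0)² = 306.
Step 2 — discriminant:
  Δ = trace² - 4·det = 1225 - 1224 = 1.
Step 3 — eigenvalues:
  λ = (trace ± √Δ)/2 = (35 ± 1)/2,
  λ_1 = 18,  λ_2 = 17.

Step 4 — unit eigenvector for λ_1: Sigma is diagonal, so its eigenvectors are the coordinate axes. λ_1 = 18 is the diagonal entry on the second coordinate axis, hence
  v_1 = (0, 1) (||v_1|| = 1).

λ_1 = 18,  λ_2 = 17;  v_1 ≈ (0, 1)


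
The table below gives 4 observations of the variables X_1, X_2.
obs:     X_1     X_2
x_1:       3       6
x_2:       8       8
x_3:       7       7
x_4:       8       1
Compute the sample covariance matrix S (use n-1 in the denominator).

Step 1 — column means:
  mean(X_1) = (3 + 8 + 7 + 8) / 4 = 26/4 = 6.5
  mean(X_2) = (6 + 8 + 7 + 1) / 4 = 22/4 = 5.5

Step 2 — sample covariance S[i,j] = (1/(n-1)) · Σ_k (x_{k,i} - mean_i) · (x_{k,j} - mean_j), with n-1 = 3.
  S[X_1,X_1] = ((-3.5)·(-3.5) + (1.5)·(1.5) + (0.5)·(0.5) + (1.5)·(1.5)) / 3 = 17/3 = 5.6667
  S[X_1,X_2] = ((-3.5)·(0.5) + (1.5)·(2.5) + (0.5)·(1.5) + (1.5)·(-4.5)) / 3 = -4/3 = -1.3333
  S[X_2,X_2] = ((0.5)·(0.5) + (2.5)·(2.5) + (1.5)·(1.5) + (-4.5)·(-4.5)) / 3 = 29/3 = 9.6667

S is symmetric (S[j,i] = S[i,j]). Assembling:

S = [[5.6667, -1.3333],
 [-1.3333, 9.6667]]


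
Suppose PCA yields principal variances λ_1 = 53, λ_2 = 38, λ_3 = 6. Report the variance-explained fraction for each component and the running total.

Step 1 — total variance = trace(Sigma) = Σ λ_i = 53 + 38 + 6 = 97.

Step 2 — fraction explained by component i = λ_i / Σ λ:
  PC1: 53/97 = 0.5464
  PC2: 38/97 = 0.3918
  PC3: 6/97 = 0.0619

Step 3 — cumulative fraction after k components = (λ_1 + ... + λ_k) / Σ λ:
  k = 1: 53/97 = 0.5464
  k = 2: (53 + 38)/97 = 91/97 = 0.9381
  k = 3: (53 + 38 + 6)/97 = 97/97 = 1

Summary (fraction, with percent):

explained: PC1 0.5464 (54.64%), PC2 0.3918 (39.18%), PC3 0.0619 (6.19%);  cumulative: 0.5464, 0.9381, 1


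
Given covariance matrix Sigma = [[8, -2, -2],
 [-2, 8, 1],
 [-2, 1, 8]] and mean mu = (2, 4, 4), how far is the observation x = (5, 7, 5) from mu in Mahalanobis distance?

Step 1 — centre the observation: (x - mu) = (3, 3, 1).

Step 2 — invert Sigma (cofactor / det for 3×3, or solve directly):
  Sigma^{-1} = [[0.1406, 0.0313, 0.0312],
 [0.0312, 0.1339, -0.0089],
 [0.0312, -0.0089, 0.1339]].

Step 3 — form the quadratic (x - mu)^T · Sigma^{-1} · (x - mu):
  Sigma^{-1} · (x - mu) = (0.5469, 0.4866, 0.2009).
  (x - mu)^T · [Sigma^{-1} · (x - mu)] = (3)·(0.5469) + (3)·(0.4866) + (1)·(0.2009) = 3.3013.

Step 4 — take square root: d = √(3.3013) ≈ 1.817.

d(x, mu) = √(3.3013) ≈ 1.817


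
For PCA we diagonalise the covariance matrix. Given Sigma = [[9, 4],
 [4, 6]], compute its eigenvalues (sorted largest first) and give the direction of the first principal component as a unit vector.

Step 1 — characteristic polynomial of 2×2 Sigma:
  det(Sigma - λI) = λ² - trace · λ + det = 0.
  trace = 9 + 6 = 15, det = 9·6 - (4)² = 38.
Step 2 — discriminant:
  Δ = trace² - 4·det = 225 - 152 = 73.
Step 3 — eigenvalues:
  λ = (trace ± √Δ)/2 = (15 ± 8.544)/2,
  λ_1 = 11.772,  λ_2 = 3.228.

Step 4 — unit eigenvector for λ_1: solve (Sigma - λ_1 I)v = 0. First row:
  (9 - 11.772)·v_x + (4)·v_y = 0, i.e. (-2.772)·v_x + (4)·v_y = 0,
  so v ∝ (b, λ_1 - a) = (4, 2.772) = u.
  ||u|| = √((4)² + (2.772)²) = √(23.684) ≈ 4.8666,
  v_1 = u/||u|| ≈ (0.8219, 0.5696) (||v_1|| = 1).

λ_1 = 11.772,  λ_2 = 3.228;  v_1 ≈ (0.8219, 0.5696)


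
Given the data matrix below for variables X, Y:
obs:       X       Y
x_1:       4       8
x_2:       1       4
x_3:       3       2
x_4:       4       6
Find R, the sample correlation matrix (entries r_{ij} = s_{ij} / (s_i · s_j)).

Step 1 — column means:
  mean(X) = (4 + 1 + 3 + 4) / 4 = 12/4 = 3
  mean(Y) = (8 + 4 + 2 + 6) / 4 = 20/4 = 5

Step 2 — sample variances and covariances s[i,j] = (1/(n-1)) · Σ_k (x_{k,i} - mean_i) · (x_{k,j} - mean_j), with n-1 = 3:
  s[X,X] = ((1)·(1) + (-2)·(-2) + (0)·(0) + (1)·(1)) / 3 = 6/3 = 2
  s[X,Y] = ((1)·(3) + (-2)·(-1) + (0)·(-3) + (1)·(1)) / 3 = 6/3 = 2
  s[Y,Y] = ((3)·(3) + (-1)·(-1) + (-3)·(-3) + (1)·(1)) / 3 = 20/3 = 6.6667
  Sample standard deviations s_i = √(s[i,i]):
  s(X) = √(2) = 1.4142
  s(Y) = √(6.6667) = 2.582

Step 3 — r_{ij} = s_{ij} / (s_i · s_j):
  r[X,X] = 1 (diagonal).
  r[X,Y] = 2 / (1.4142 · 2.582) = 2 / 3.6515 = 0.5477
  r[Y,Y] = 1 (diagonal).

R is symmetric with unit diagonal. Assembling:

R = [[1, 0.5477],
 [0.5477, 1]]


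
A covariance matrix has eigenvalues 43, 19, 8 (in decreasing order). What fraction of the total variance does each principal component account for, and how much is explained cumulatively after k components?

Step 1 — total variance = trace(Sigma) = Σ λ_i = 43 + 19 + 8 = 70.

Step 2 — fraction explained by component i = λ_i / Σ λ:
  PC1: 43/70 = 0.6143
  PC2: 19/70 = 0.2714
  PC3: 8/70 = 0.1143

Step 3 — cumulative fraction after k components = (λ_1 + ... + λ_k) / Σ λ:
  k = 1: 43/70 = 0.6143
  k = 2: (43 + 19)/70 = 62/70 = 0.8857
  k = 3: (43 + 19 + 8)/70 = 70/70 = 1

Summary (fraction, with percent):

explained: PC1 0.6143 (61.43%), PC2 0.2714 (27.14%), PC3 0.1143 (11.43%);  cumulative: 0.6143, 0.8857, 1


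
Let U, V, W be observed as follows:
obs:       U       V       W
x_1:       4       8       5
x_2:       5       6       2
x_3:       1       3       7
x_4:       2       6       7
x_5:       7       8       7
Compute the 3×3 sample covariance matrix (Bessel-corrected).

Step 1 — column means:
  mean(U) = (4 + 5 + 1 + 2 + 7) / 5 = 19/5 = 3.8
  mean(V) = (8 + 6 + 3 + 6 + 8) / 5 = 31/5 = 6.2
  mean(W) = (5 + 2 + 7 + 7 + 7) / 5 = 28/5 = 5.6

Step 2 — sample covariance S[i,j] = (1/(n-1)) · Σ_k (x_{k,i} - mean_i) · (x_{k,j} - mean_j), with n-1 = 4.
  S[U,U] = ((0.2)·(0.2) + (1.2)·(1.2) + (-2.8)·(-2.8) + (-1.8)·(-1.8) + (3.2)·(3.2)) / 4 = 22.8/4 = 5.7
  S[U,V] = ((0.2)·(1.8) + (1.2)·(-0.2) + (-2.8)·(-3.2) + (-1.8)·(-0.2) + (3.2)·(1.8)) / 4 = 15.2/4 = 3.8
  S[U,W] = ((0.2)·(-0.6) + (1.2)·(-3.6) + (-2.8)·(1.4) + (-1.8)·(1.4) + (3.2)·(1.4)) / 4 = -6.4/4 = -1.6
  S[V,V] = ((1.8)·(1.8) + (-0.2)·(-0.2) + (-3.2)·(-3.2) + (-0.2)·(-0.2) + (1.8)·(1.8)) / 4 = 16.8/4 = 4.2
  S[V,W] = ((1.8)·(-0.6) + (-0.2)·(-3.6) + (-3.2)·(1.4) + (-0.2)·(1.4) + (1.8)·(1.4)) / 4 = -2.6/4 = -0.65
  S[W,W] = ((-0.6)·(-0.6) + (-3.6)·(-3.6) + (1.4)·(1.4) + (1.4)·(1.4) + (1.4)·(1.4)) / 4 = 19.2/4 = 4.8

S is symmetric (S[j,i] = S[i,j]). Assembling:

S = [[5.7, 3.8, -1.6],
 [3.8, 4.2, -0.65],
 [-1.6, -0.65, 4.8]]


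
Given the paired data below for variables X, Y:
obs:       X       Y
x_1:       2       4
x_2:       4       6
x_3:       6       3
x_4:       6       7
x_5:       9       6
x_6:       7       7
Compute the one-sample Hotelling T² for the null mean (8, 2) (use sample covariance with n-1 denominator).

Step 1 — sample mean vector:
  mean(X) = (2 + 4 + 6 + 6 + 9 + 7) / 6 = 34/6 = 5.6667
  mean(Y) = (4 + 6 + 3 + 7 + 6 + 7) / 6 = 33/6 = 5.5
  x̄ = (5.6667, 5.5),  deviation x̄ - mu_0 = (5.6667, 5.5) - (8, 2) = (-2.3333, 3.5).

Step 2 — sample covariance matrix, S[i,j] = (1/(n-1)) · Σ_k (x_{k,i} - mean_i) · (x_{k,j} - mean_j), divisor n-1 = 5:
  S[X,X] = ((-3.6667)·(-3.6667) + (-1.6667)·(-1.6667) + (0.3333)·(0.3333) + (0.3333)·(0.3333) + (3.3333)·(3.3333) + (1.3333)·(1.3333)) / 5 = 29.3333/5 = 5.8667
  S[X,Y] = ((-3.6667)·(-1.5) + (-1.6667)·(0.5) + (0.3333)·(-2.5) + (0.3333)·(1.5) + (3.3333)·(0.5) + (1.3333)·(1.5)) / 5 = 8/5 = 1.6
  S[Y,Y] = ((-1.5)·(-1.5) + (0.5)·(0.5) + (-2.5)·(-2.5) + (1.5)·(1.5) + (0.5)·(0.5) + (1.5)·(1.5)) / 5 = 13.5/5 = 2.7
  S = [[5.8667, 1.6],
 [1.6, 2.7]].

Step 3 — invert S. det(S) = 5.8667·2.7 - (1.6)² = 13.28.
  S^{-1} = (1/det) · [[d, -b], [-b, a]] = [[0.2033, -0.1205],
 [-0.1205, 0.4418]].

Step 4 — quadratic form (x̄ - mu_0)^T · S^{-1} · (x̄ - mu_0):
  S^{-1} · (x̄ - mu_0) = (-0.8961, 1.8273),
  (x̄ - mu_0)^T · [...] = (-2.3333)·(-0.8961) + (3.5)·(1.8273) = 8.4864.

Step 5 — scale by n: T² = 6 · 8.4864 = 50.9187.

T² ≈ 50.9187


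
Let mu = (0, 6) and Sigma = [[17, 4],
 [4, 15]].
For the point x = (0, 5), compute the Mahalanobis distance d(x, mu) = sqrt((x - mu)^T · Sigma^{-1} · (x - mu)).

Step 1 — centre the observation: (x - mu) = (0, -1).

Step 2 — invert Sigma. det(Sigma) = 17·15 - (4)² = 239.
  Sigma^{-1} = (1/det) · [[d, -b], [-b, a]] = [[0.0628, -0.0167],
 [-0.0167, 0.0711]].

Step 3 — form the quadratic (x - mu)^T · Sigma^{-1} · (x - mu):
  Sigma^{-1} · (x - mu) = (0.0167, -0.0711).
  (x - mu)^T · [Sigma^{-1} · (x - mu)] = (0)·(0.0167) + (-1)·(-0.0711) = 0.0711.

Step 4 — take square root: d = √(0.0711) ≈ 0.2667.

d(x, mu) = √(0.0711) ≈ 0.2667


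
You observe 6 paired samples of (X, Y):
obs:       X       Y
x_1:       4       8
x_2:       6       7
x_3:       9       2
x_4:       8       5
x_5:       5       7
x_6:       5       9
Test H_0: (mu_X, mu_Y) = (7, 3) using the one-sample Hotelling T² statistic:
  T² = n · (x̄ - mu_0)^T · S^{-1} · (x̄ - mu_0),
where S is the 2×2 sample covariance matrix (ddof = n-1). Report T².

Step 1 — sample mean vector:
  mean(X) = (4 + 6 + 9 + 8 + 5 + 5) / 6 = 37/6 = 6.1667
  mean(Y) = (8 + 7 + 2 + 5 + 7 + 9) / 6 = 38/6 = 6.3333
  x̄ = (6.1667, 6.3333),  deviation x̄ - mu_0 = (6.1667, 6.3333) - (7, 3) = (-0.8333, 3.3333).

Step 2 — sample covariance matrix, S[i,j] = (1/(n-1)) · Σ_k (x_{k,i} - mean_i) · (x_{k,j} - mean_j), divisor n-1 = 5:
  S[X,X] = ((-2.1667)·(-2.1667) + (-0.1667)·(-0.1667) + (2.8333)·(2.8333) + (1.8333)·(1.8333) + (-1.1667)·(-1.1667) + (-1.1667)·(-1.1667)) / 5 = 18.8333/5 = 3.7667
  S[X,Y] = ((-2.1667)·(1.6667) + (-0.1667)·(0.6667) + (2.8333)·(-4.3333) + (1.8333)·(-1.3333) + (-1.1667)·(0.6667) + (-1.1667)·(2.6667)) / 5 = -22.3333/5 = -4.4667
  S[Y,Y] = ((1.6667)·(1.6667) + (0.6667)·(0.6667) + (-4.3333)·(-4.3333) + (-1.3333)·(-1.3333) + (0.6667)·(0.6667) + (2.6667)·(2.6667)) / 5 = 31.3333/5 = 6.2667
  S = [[3.7667, -4.4667],
 [-4.4667, 6.2667]].

Step 3 — invert S. det(S) = 3.7667·6.2667 - (-4.4667)² = 3.6533.
  S^{-1} = (1/det) · [[d, -b], [-b, a]] = [[1.7153, 1.2226],
 [1.2226, 1.031]].

Step 4 — quadratic form (x̄ - mu_0)^T · S^{-1} · (x̄ - mu_0):
  S^{-1} · (x̄ - mu_0) = (2.646, 2.4179),
  (x̄ - mu_0)^T · [...] = (-0.8333)·(2.646) + (3.3333)·(2.4179) = 5.8546.

Step 5 — scale by n: T² = 6 · 5.8546 = 35.1277.

T² ≈ 35.1277


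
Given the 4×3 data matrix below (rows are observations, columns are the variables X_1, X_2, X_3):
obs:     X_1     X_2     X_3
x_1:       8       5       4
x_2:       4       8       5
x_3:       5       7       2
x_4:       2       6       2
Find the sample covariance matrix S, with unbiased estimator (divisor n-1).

Step 1 — column means:
  mean(X_1) = (8 + 4 + 5 + 2) / 4 = 19/4 = 4.75
  mean(X_2) = (5 + 8 + 7 + 6) / 4 = 26/4 = 6.5
  mean(X_3) = (4 + 5 + 2 + 2) / 4 = 13/4 = 3.25

Step 2 — sample covariance S[i,j] = (1/(n-1)) · Σ_k (x_{k,i} - mean_i) · (x_{k,j} - mean_j), with n-1 = 3.
  S[X_1,X_1] = ((3.25)·(3.25) + (-0.75)·(-0.75) + (0.25)·(0.25) + (-2.75)·(-2.75)) / 3 = 18.75/3 = 6.25
  S[X_1,X_2] = ((3.25)·(-1.5) + (-0.75)·(1.5) + (0.25)·(0.5) + (-2.75)·(-0.5)) / 3 = -4.5/3 = -1.5
  S[X_1,X_3] = ((3.25)·(0.75) + (-0.75)·(1.75) + (0.25)·(-1.25) + (-2.75)·(-1.25)) / 3 = 4.25/3 = 1.4167
  S[X_2,X_2] = ((-1.5)·(-1.5) + (1.5)·(1.5) + (0.5)·(0.5) + (-0.5)·(-0.5)) / 3 = 5/3 = 1.6667
  S[X_2,X_3] = ((-1.5)·(0.75) + (1.5)·(1.75) + (0.5)·(-1.25) + (-0.5)·(-1.25)) / 3 = 1.5/3 = 0.5
  S[X_3,X_3] = ((0.75)·(0.75) + (1.75)·(1.75) + (-1.25)·(-1.25) + (-1.25)·(-1.25)) / 3 = 6.75/3 = 2.25

S is symmetric (S[j,i] = S[i,j]). Assembling:

S = [[6.25, -1.5, 1.4167],
 [-1.5, 1.6667, 0.5],
 [1.4167, 0.5, 2.25]]


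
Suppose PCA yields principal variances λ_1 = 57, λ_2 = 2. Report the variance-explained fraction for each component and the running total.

Step 1 — total variance = trace(Sigma) = Σ λ_i = 57 + 2 = 59.

Step 2 — fraction explained by component i = λ_i / Σ λ:
  PC1: 57/59 = 0.9661
  PC2: 2/59 = 0.0339

Step 3 — cumulative fraction after k components = (λ_1 + ... + λ_k) / Σ λ:
  k = 1: 57/59 = 0.9661
  k = 2: (57 + 2)/59 = 59/59 = 1

Summary (fraction, with percent):

explained: PC1 0.9661 (96.61%), PC2 0.0339 (3.39%);  cumulative: 0.9661, 1


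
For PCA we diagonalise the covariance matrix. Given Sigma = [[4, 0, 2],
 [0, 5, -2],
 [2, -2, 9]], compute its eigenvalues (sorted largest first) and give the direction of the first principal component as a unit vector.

Step 1 — characteristic polynomial p(λ) = det(λI - Sigma) = λ³ - tr·λ² + c_1·λ - det, where tr = trace, c_1 = sum of the principal 2×2 minors, det = det(Sigma):
  tr = 4 + 5 + 9 = 18,
  c_1 = (4·5 - (0)²) + (4·9 - (2)²) + (5·9 - (-2)²) = 20 + 32 + 41 = 93,
  det = 4·(5·9 - (-2)²) - (0)·((0)·9 - (-2)·(2)) + (2)·((0)·(-2) - 5·(2)) = 4·(41) - (0)·(4) + (2)·(-10) = 144.
  So p(λ) = λ³ - 18λ² + 93λ - 144.
Step 2 — look for an integer root (rational root theorem: any rational root is an integer divisor of 144). Testing λ = 3:
  p(3) = 27 - 162 + 279 - 144 = 0  ✓
  Dividing out (λ - 3): p(λ) = (λ - 3)(λ² - 15λ + 48).
Step 3 — remaining eigenvalues from the quadratic λ² - 15λ + 48 = 0:
  Δ = 15² - 4·48 = 225 - 192 = 33,  λ = (15 ± √33)/2 = (15 ± 5.7446)/2 ≈ 10.3723 or 4.6277.
  Sorted: λ_1 = 10.3723,  λ_2 = 4.6277,  λ_3 = 3  (check: sum = 18 = tr ✓).

Step 4 — unit eigenvector for λ_1 ≈ 10.3723: v spans the null space of (Sigma - λ_1 I), whose rows are
  r_1 = (-6.3723, 0, 2),  r_2 = (0, -5.3723, -2),  r_3 = (2, -2, -1.3723).
  v is orthogonal to every row, so take v ∝ r_1 × r_2 = ((0)·(-2) - (2)·(-5.3723), (2)·(0) - (-6.3723)·(-2), (-6.3723)·(-5.3723) - (0)·(0)) ≈ (10.7446, -12.7446, 34.2337).
  Let u = (10.7446, -12.7446, 34.2337).
  ||u|| = √((10.7446)² + (-12.7446)² + (34.2337)²) = √(1449.8149) ≈ 38.0764,  v_1 = u/||u|| ≈ (0.2822, -0.3347, 0.8991) (||v_1|| = 1).

λ_1 = 10.3723,  λ_2 = 4.6277,  λ_3 = 3;  v_1 ≈ (0.2822, -0.3347, 0.8991)


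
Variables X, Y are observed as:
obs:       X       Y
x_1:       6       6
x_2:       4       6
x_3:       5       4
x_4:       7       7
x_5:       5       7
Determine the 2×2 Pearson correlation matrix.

Step 1 — column means:
  mean(X) = (6 + 4 + 5 + 7 + 5) / 5 = 27/5 = 5.4
  mean(Y) = (6 + 6 + 4 + 7 + 7) / 5 = 30/5 = 6

Step 2 — sample variances and covariances s[i,j] = (1/(n-1)) · Σ_k (x_{k,i} - mean_i) · (x_{k,j} - mean_j), with n-1 = 4:
  s[X,X] = ((0.6)·(0.6) + (-1.4)·(-1.4) + (-0.4)·(-0.4) + (1.6)·(1.6) + (-0.4)·(-0.4)) / 4 = 5.2/4 = 1.3
  s[X,Y] = ((0.6)·(0) + (-1.4)·(0) + (-0.4)·(-2) + (1.6)·(1) + (-0.4)·(1)) / 4 = 2/4 = 0.5
  s[Y,Y] = ((0)·(0) + (0)·(0) + (-2)·(-2) + (1)·(1) + (1)·(1)) / 4 = 6/4 = 1.5
  Sample standard deviations s_i = √(s[i,i]):
  s(X) = √(1.3) = 1.1402
  s(Y) = √(1.5) = 1.2247

Step 3 — r_{ij} = s_{ij} / (s_i · s_j):
  r[X,X] = 1 (diagonal).
  r[X,Y] = 0.5 / (1.1402 · 1.2247) = 0.5 / 1.3964 = 0.3581
  r[Y,Y] = 1 (diagonal).

R is symmetric with unit diagonal. Assembling:

R = [[1, 0.3581],
 [0.3581, 1]]


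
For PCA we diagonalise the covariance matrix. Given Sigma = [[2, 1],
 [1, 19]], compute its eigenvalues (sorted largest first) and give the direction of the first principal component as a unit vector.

Step 1 — characteristic polynomial of 2×2 Sigma:
  det(Sigma - λI) = λ² - trace · λ + det = 0.
  trace = 2 + 19 = 21, det = 2·19 - (1)² = 37.
Step 2 — discriminant:
  Δ = trace² - 4·det = 441 - 148 = 293.
Step 3 — eigenvalues:
  λ = (trace ± √Δ)/2 = (21 ± 17.1172)/2,
  λ_1 = 19.0586,  λ_2 = 1.9414.

Step 4 — unit eigenvector for λ_1: solve (Sigma - λ_1 I)v = 0. First row:
  (2 - 19.0586)·v_x + (1)·v_y = 0, i.e. (-17.0586)·v_x + (1)·v_y = 0,
  so v ∝ (b, λ_1 - a) = (1, 17.0586) = u.
  ||u|| = √((1)² + (17.0586)²) = √(291.9966) ≈ 17.0879,
  v_1 = u/||u|| ≈ (0.0585, 0.9983) (||v_1|| = 1).

λ_1 = 19.0586,  λ_2 = 1.9414;  v_1 ≈ (0.0585, 0.9983)


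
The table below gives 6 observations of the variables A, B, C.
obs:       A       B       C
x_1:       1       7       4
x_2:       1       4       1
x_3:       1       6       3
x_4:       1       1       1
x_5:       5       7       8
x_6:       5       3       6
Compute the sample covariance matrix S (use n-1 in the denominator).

Step 1 — column means:
  mean(A) = (1 + 1 + 1 + 1 + 5 + 5) / 6 = 14/6 = 2.3333
  mean(B) = (7 + 4 + 6 + 1 + 7 + 3) / 6 = 28/6 = 4.6667
  mean(C) = (4 + 1 + 3 + 1 + 8 + 6) / 6 = 23/6 = 3.8333

Step 2 — sample covariance S[i,j] = (1/(n-1)) · Σ_k (x_{k,i} - mean_i) · (x_{k,j} - mean_j), with n-1 = 5.
  S[A,A] = ((-1.3333)·(-1.3333) + (-1.3333)·(-1.3333) + (-1.3333)·(-1.3333) + (-1.3333)·(-1.3333) + (2.6667)·(2.6667) + (2.6667)·(2.6667)) / 5 = 21.3333/5 = 4.2667
  S[A,B] = ((-1.3333)·(2.3333) + (-1.3333)·(-0.6667) + (-1.3333)·(1.3333) + (-1.3333)·(-3.6667) + (2.6667)·(2.3333) + (2.6667)·(-1.6667)) / 5 = 2.6667/5 = 0.5333
  S[A,C] = ((-1.3333)·(0.1667) + (-1.3333)·(-2.8333) + (-1.3333)·(-0.8333) + (-1.3333)·(-2.8333) + (2.6667)·(4.1667) + (2.6667)·(2.1667)) / 5 = 25.3333/5 = 5.0667
  S[B,B] = ((2.3333)·(2.3333) + (-0.6667)·(-0.6667) + (1.3333)·(1.3333) + (-3.6667)·(-3.6667) + (2.3333)·(2.3333) + (-1.6667)·(-1.6667)) / 5 = 29.3333/5 = 5.8667
  S[B,C] = ((2.3333)·(0.1667) + (-0.6667)·(-2.8333) + (1.3333)·(-0.8333) + (-3.6667)·(-2.8333) + (2.3333)·(4.1667) + (-1.6667)·(2.1667)) / 5 = 17.6667/5 = 3.5333
  S[C,C] = ((0.1667)·(0.1667) + (-2.8333)·(-2.8333) + (-0.8333)·(-0.8333) + (-2.8333)·(-2.8333) + (4.1667)·(4.1667) + (2.1667)·(2.1667)) / 5 = 38.8333/5 = 7.7667

S is symmetric (S[j,i] = S[i,j]). Assembling:

S = [[4.2667, 0.5333, 5.0667],
 [0.5333, 5.8667, 3.5333],
 [5.0667, 3.5333, 7.7667]]


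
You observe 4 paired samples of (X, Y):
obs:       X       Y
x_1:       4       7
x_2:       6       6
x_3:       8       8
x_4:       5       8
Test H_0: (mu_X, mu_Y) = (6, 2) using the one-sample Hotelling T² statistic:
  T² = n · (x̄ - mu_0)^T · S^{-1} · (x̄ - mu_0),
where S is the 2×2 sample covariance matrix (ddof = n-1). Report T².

Step 1 — sample mean vector:
  mean(X) = (4 + 6 + 8 + 5) / 4 = 23/4 = 5.75
  mean(Y) = (7 + 6 + 8 + 8) / 4 = 29/4 = 7.25
  x̄ = (5.75, 7.25),  deviation x̄ - mu_0 = (5.75, 7.25) - (6, 2) = (-0.25, 5.25).

Step 2 — sample covariance matrix, S[i,j] = (1/(n-1)) · Σ_k (x_{k,i} - mean_i) · (x_{k,j} - mean_j), divisor n-1 = 3:
  S[X,X] = ((-1.75)·(-1.75) + (0.25)·(0.25) + (2.25)·(2.25) + (-0.75)·(-0.75)) / 3 = 8.75/3 = 2.9167
  S[X,Y] = ((-1.75)·(-0.25) + (0.25)·(-1.25) + (2.25)·(0.75) + (-0.75)·(0.75)) / 3 = 1.25/3 = 0.4167
  S[Y,Y] = ((-0.25)·(-0.25) + (-1.25)·(-1.25) + (0.75)·(0.75) + (0.75)·(0.75)) / 3 = 2.75/3 = 0.9167
  S = [[2.9167, 0.4167],
 [0.4167, 0.9167]].

Step 3 — invert S. det(S) = 2.9167·0.9167 - (0.4167)² = 2.5.
  S^{-1} = (1/det) · [[d, -b], [-b, a]] = [[0.3667, -0.1667],
 [-0.1667, 1.1667]].

Step 4 — quadratic form (x̄ - mu_0)^T · S^{-1} · (x̄ - mu_0):
  S^{-1} · (x̄ - mu_0) = (-0.9667, 6.1667),
  (x̄ - mu_0)^T · [...] = (-0.25)·(-0.9667) + (5.25)·(6.1667) = 32.6167.

Step 5 — scale by n: T² = 4 · 32.6167 = 130.4667.

T² ≈ 130.4667


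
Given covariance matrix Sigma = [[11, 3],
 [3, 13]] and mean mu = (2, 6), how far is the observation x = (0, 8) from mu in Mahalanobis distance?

Step 1 — centre the observation: (x - mu) = (-2, 2).

Step 2 — invert Sigma. det(Sigma) = 11·13 - (3)² = 134.
  Sigma^{-1} = (1/det) · [[d, -b], [-b, a]] = [[0.097, -0.0224],
 [-0.0224, 0.0821]].

Step 3 — form the quadratic (x - mu)^T · Sigma^{-1} · (x - mu):
  Sigma^{-1} · (x - mu) = (-0.2388, 0.209).
  (x - mu)^T · [Sigma^{-1} · (x - mu)] = (-2)·(-0.2388) + (2)·(0.209) = 0.8955.

Step 4 — take square root: d = √(0.8955) ≈ 0.9463.

d(x, mu) = √(0.8955) ≈ 0.9463


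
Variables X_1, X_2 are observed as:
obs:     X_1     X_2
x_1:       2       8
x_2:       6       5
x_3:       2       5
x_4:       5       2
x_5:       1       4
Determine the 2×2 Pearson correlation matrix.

Step 1 — column means:
  mean(X_1) = (2 + 6 + 2 + 5 + 1) / 5 = 16/5 = 3.2
  mean(X_2) = (8 + 5 + 5 + 2 + 4) / 5 = 24/5 = 4.8

Step 2 — sample variances and covariances s[i,j] = (1/(n-1)) · Σ_k (x_{k,i} - mean_i) · (x_{k,j} - mean_j), with n-1 = 4:
  s[X_1,X_1] = ((-1.2)·(-1.2) + (2.8)·(2.8) + (-1.2)·(-1.2) + (1.8)·(1.8) + (-2.2)·(-2.2)) / 4 = 18.8/4 = 4.7
  s[X_1,X_2] = ((-1.2)·(3.2) + (2.8)·(0.2) + (-1.2)·(0.2) + (1.8)·(-2.8) + (-2.2)·(-0.8)) / 4 = -6.8/4 = -1.7
  s[X_2,X_2] = ((3.2)·(3.2) + (0.2)·(0.2) + (0.2)·(0.2) + (-2.8)·(-2.8) + (-0.8)·(-0.8)) / 4 = 18.8/4 = 4.7
  Sample standard deviations s_i = √(s[i,i]):
  s(X_1) = √(4.7) = 2.1679
  s(X_2) = √(4.7) = 2.1679

Step 3 — r_{ij} = s_{ij} / (s_i · s_j):
  r[X_1,X_1] = 1 (diagonal).
  r[X_1,X_2] = -1.7 / (2.1679 · 2.1679) = -1.7 / 4.7 = -0.3617
  r[X_2,X_2] = 1 (diagonal).

R is symmetric with unit diagonal. Assembling:

R = [[1, -0.3617],
 [-0.3617, 1]]


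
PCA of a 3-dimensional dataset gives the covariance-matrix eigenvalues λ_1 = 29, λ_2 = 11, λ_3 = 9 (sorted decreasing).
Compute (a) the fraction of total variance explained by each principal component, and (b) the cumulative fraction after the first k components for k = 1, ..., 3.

Step 1 — total variance = trace(Sigma) = Σ λ_i = 29 + 11 + 9 = 49.

Step 2 — fraction explained by component i = λ_i / Σ λ:
  PC1: 29/49 = 0.5918
  PC2: 11/49 = 0.2245
  PC3: 9/49 = 0.1837

Step 3 — cumulative fraction after k components = (λ_1 + ... + λ_k) / Σ λ:
  k = 1: 29/49 = 0.5918
  k = 2: (29 + 11)/49 = 40/49 = 0.8163
  k = 3: (29 + 11 + 9)/49 = 49/49 = 1

Summary (fraction, with percent):

explained: PC1 0.5918 (59.18%), PC2 0.2245 (22.45%), PC3 0.1837 (18.37%);  cumulative: 0.5918, 0.8163, 1


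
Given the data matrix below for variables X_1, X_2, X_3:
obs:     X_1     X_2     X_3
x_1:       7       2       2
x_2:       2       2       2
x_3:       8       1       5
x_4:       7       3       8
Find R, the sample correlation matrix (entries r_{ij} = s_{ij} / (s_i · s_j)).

Step 1 — column means:
  mean(X_1) = (7 + 2 + 8 + 7) / 4 = 24/4 = 6
  mean(X_2) = (2 + 2 + 1 + 3) / 4 = 8/4 = 2
  mean(X_3) = (2 + 2 + 5 + 8) / 4 = 17/4 = 4.25

Step 2 — sample variances and covariances s[i,j] = (1/(n-1)) · Σ_k (x_{k,i} - mean_i) · (x_{k,j} - mean_j), with n-1 = 3:
  s[X_1,X_1] = ((1)·(1) + (-4)·(-4) + (2)·(2) + (1)·(1)) / 3 = 22/3 = 7.3333
  s[X_1,X_2] = ((1)·(0) + (-4)·(0) + (2)·(-1) + (1)·(1)) / 3 = -1/3 = -0.3333
  s[X_1,X_3] = ((1)·(-2.25) + (-4)·(-2.25) + (2)·(0.75) + (1)·(3.75)) / 3 = 12/3 = 4
  s[X_2,X_2] = ((0)·(0) + (0)·(0) + (-1)·(-1) + (1)·(1)) / 3 = 2/3 = 0.6667
  s[X_2,X_3] = ((0)·(-2.25) + (0)·(-2.25) + (-1)·(0.75) + (1)·(3.75)) / 3 = 3/3 = 1
  s[X_3,X_3] = ((-2.25)·(-2.25) + (-2.25)·(-2.25) + (0.75)·(0.75) + (3.75)·(3.75)) / 3 = 24.75/3 = 8.25
  Sample standard deviations s_i = √(s[i,i]):
  s(X_1) = √(7.3333) = 2.708
  s(X_2) = √(0.6667) = 0.8165
  s(X_3) = √(8.25) = 2.8723

Step 3 — r_{ij} = s_{ij} / (s_i · s_j):
  r[X_1,X_1] = 1 (diagonal).
  r[X_1,X_2] = -0.3333 / (2.708 · 0.8165) = -0.3333 / 2.2111 = -0.1508
  r[X_1,X_3] = 4 / (2.708 · 2.8723) = 4 / 7.7782 = 0.5143
  r[X_2,X_2] = 1 (diagonal).
  r[X_2,X_3] = 1 / (0.8165 · 2.8723) = 1 / 2.3452 = 0.4264
  r[X_3,X_3] = 1 (diagonal).

R is symmetric with unit diagonal. Assembling:

R = [[1, -0.1508, 0.5143],
 [-0.1508, 1, 0.4264],
 [0.5143, 0.4264, 1]]


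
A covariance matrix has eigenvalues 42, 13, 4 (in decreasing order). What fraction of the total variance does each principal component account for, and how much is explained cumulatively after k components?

Step 1 — total variance = trace(Sigma) = Σ λ_i = 42 + 13 + 4 = 59.

Step 2 — fraction explained by component i = λ_i / Σ λ:
  PC1: 42/59 = 0.7119
  PC2: 13/59 = 0.2203
  PC3: 4/59 = 0.0678

Step 3 — cumulative fraction after k components = (λ_1 + ... + λ_k) / Σ λ:
  k = 1: 42/59 = 0.7119
  k = 2: (42 + 13)/59 = 55/59 = 0.9322
  k = 3: (42 + 13 + 4)/59 = 59/59 = 1

Summary (fraction, with percent):

explained: PC1 0.7119 (71.19%), PC2 0.2203 (22.03%), PC3 0.0678 (6.78%);  cumulative: 0.7119, 0.9322, 1


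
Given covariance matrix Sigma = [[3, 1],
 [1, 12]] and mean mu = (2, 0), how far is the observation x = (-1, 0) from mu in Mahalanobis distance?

Step 1 — centre the observation: (x - mu) = (-3, 0).

Step 2 — invert Sigma. det(Sigma) = 3·12 - (1)² = 35.
  Sigma^{-1} = (1/det) · [[d, -b], [-b, a]] = [[0.3429, -0.0286],
 [-0.0286, 0.0857]].

Step 3 — form the quadratic (x - mu)^T · Sigma^{-1} · (x - mu):
  Sigma^{-1} · (x - mu) = (-1.0286, 0.0857).
  (x - mu)^T · [Sigma^{-1} · (x - mu)] = (-3)·(-1.0286) + (0)·(0.0857) = 3.0857.

Step 4 — take square root: d = √(3.0857) ≈ 1.7566.

d(x, mu) = √(3.0857) ≈ 1.7566


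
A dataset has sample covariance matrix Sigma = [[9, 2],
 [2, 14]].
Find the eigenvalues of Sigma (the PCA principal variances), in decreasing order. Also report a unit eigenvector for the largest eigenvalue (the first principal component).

Step 1 — characteristic polynomial of 2×2 Sigma:
  det(Sigma - λI) = λ² - trace · λ + det = 0.
  trace = 9 + 14 = 23, det = 9·14 - (2)² = 122.
Step 2 — discriminant:
  Δ = trace² - 4·det = 529 - 488 = 41.
Step 3 — eigenvalues:
  λ = (trace ± √Δ)/2 = (23 ± 6.4031)/2,
  λ_1 = 14.7016,  λ_2 = 8.2984.

Step 4 — unit eigenvector for λ_1: solve (Sigma - λ_1 I)v = 0. First row:
  (9 - 14.7016)·v_x + (2)·v_y = 0, i.e. (-5.7016)·v_x + (2)·v_y = 0,
  so v ∝ (b, λ_1 - a) = (2, 5.7016) = u.
  ||u|| = √((2)² + (5.7016)²) = √(36.5078) ≈ 6.0422,
  v_1 = u/||u|| ≈ (0.331, 0.9436) (||v_1|| = 1).

λ_1 = 14.7016,  λ_2 = 8.2984;  v_1 ≈ (0.331, 0.9436)


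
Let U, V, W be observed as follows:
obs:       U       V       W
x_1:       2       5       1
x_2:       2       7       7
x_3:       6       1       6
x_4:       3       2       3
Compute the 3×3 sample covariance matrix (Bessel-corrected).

Step 1 — column means:
  mean(U) = (2 + 2 + 6 + 3) / 4 = 13/4 = 3.25
  mean(V) = (5 + 7 + 1 + 2) / 4 = 15/4 = 3.75
  mean(W) = (1 + 7 + 6 + 3) / 4 = 17/4 = 4.25

Step 2 — sample covariance S[i,j] = (1/(n-1)) · Σ_k (x_{k,i} - mean_i) · (x_{k,j} - mean_j), with n-1 = 3.
  S[U,U] = ((-1.25)·(-1.25) + (-1.25)·(-1.25) + (2.75)·(2.75) + (-0.25)·(-0.25)) / 3 = 10.75/3 = 3.5833
  S[U,V] = ((-1.25)·(1.25) + (-1.25)·(3.25) + (2.75)·(-2.75) + (-0.25)·(-1.75)) / 3 = -12.75/3 = -4.25
  S[U,W] = ((-1.25)·(-3.25) + (-1.25)·(2.75) + (2.75)·(1.75) + (-0.25)·(-1.25)) / 3 = 5.75/3 = 1.9167
  S[V,V] = ((1.25)·(1.25) + (3.25)·(3.25) + (-2.75)·(-2.75) + (-1.75)·(-1.75)) / 3 = 22.75/3 = 7.5833
  S[V,W] = ((1.25)·(-3.25) + (3.25)·(2.75) + (-2.75)·(1.75) + (-1.75)·(-1.25)) / 3 = 2.25/3 = 0.75
  S[W,W] = ((-3.25)·(-3.25) + (2.75)·(2.75) + (1.75)·(1.75) + (-1.25)·(-1.25)) / 3 = 22.75/3 = 7.5833

S is symmetric (S[j,i] = S[i,j]). Assembling:

S = [[3.5833, -4.25, 1.9167],
 [-4.25, 7.5833, 0.75],
 [1.9167, 0.75, 7.5833]]


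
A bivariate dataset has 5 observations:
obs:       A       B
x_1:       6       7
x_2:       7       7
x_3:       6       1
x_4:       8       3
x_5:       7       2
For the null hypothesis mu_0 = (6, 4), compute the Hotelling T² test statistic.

Step 1 — sample mean vector:
  mean(A) = (6 + 7 + 6 + 8 + 7) / 5 = 34/5 = 6.8
  mean(B) = (7 + 7 + 1 + 3 + 2) / 5 = 20/5 = 4
  x̄ = (6.8, 4),  deviation x̄ - mu_0 = (6.8, 4) - (6, 4) = (0.8, 0).

Step 2 — sample covariance matrix, S[i,j] = (1/(n-1)) · Σ_k (x_{k,i} - mean_i) · (x_{k,j} - mean_j), divisor n-1 = 4:
  S[A,A] = ((-0.8)·(-0.8) + (0.2)·(0.2) + (-0.8)·(-0.8) + (1.2)·(1.2) + (0.2)·(0.2)) / 4 = 2.8/4 = 0.7
  S[A,B] = ((-0.8)·(3) + (0.2)·(3) + (-0.8)·(-3) + (1.2)·(-1) + (0.2)·(-2)) / 4 = -1/4 = -0.25
  S[B,B] = ((3)·(3) + (3)·(3) + (-3)·(-3) + (-1)·(-1) + (-2)·(-2)) / 4 = 32/4 = 8
  S = [[0.7, -0.25],
 [-0.25, 8]].

Step 3 — invert S. det(S) = 0.7·8 - (-0.25)² = 5.5375.
  S^{-1} = (1/det) · [[d, -b], [-b, a]] = [[1.4447, 0.0451],
 [0.0451, 0.1264]].

Step 4 — quadratic form (x̄ - mu_0)^T · S^{-1} · (x̄ - mu_0):
  S^{-1} · (x̄ - mu_0) = (1.1558, 0.0361),
  (x̄ - mu_0)^T · [...] = (0.8)·(1.1558) + (0)·(0.0361) = 0.9246.

Step 5 — scale by n: T² = 5 · 0.9246 = 4.623.

T² ≈ 4.623


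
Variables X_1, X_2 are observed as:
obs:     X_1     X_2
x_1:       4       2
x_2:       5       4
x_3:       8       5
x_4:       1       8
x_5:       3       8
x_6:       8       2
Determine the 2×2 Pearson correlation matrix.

Step 1 — column means:
  mean(X_1) = (4 + 5 + 8 + 1 + 3 + 8) / 6 = 29/6 = 4.8333
  mean(X_2) = (2 + 4 + 5 + 8 + 8 + 2) / 6 = 29/6 = 4.8333

Step 2 — sample variances and covariances s[i,j] = (1/(n-1)) · Σ_k (x_{k,i} - mean_i) · (x_{k,j} - mean_j), with n-1 = 5:
  s[X_1,X_1] = ((-0.8333)·(-0.8333) + (0.1667)·(0.1667) + (3.1667)·(3.1667) + (-3.8333)·(-3.8333) + (-1.8333)·(-1.8333) + (3.1667)·(3.1667)) / 5 = 38.8333/5 = 7.7667
  s[X_1,X_2] = ((-0.8333)·(-2.8333) + (0.1667)·(-0.8333) + (3.1667)·(0.1667) + (-3.8333)·(3.1667) + (-1.8333)·(3.1667) + (3.1667)·(-2.8333)) / 5 = -24.1667/5 = -4.8333
  s[X_2,X_2] = ((-2.8333)·(-2.8333) + (-0.8333)·(-0.8333) + (0.1667)·(0.1667) + (3.1667)·(3.1667) + (3.1667)·(3.1667) + (-2.8333)·(-2.8333)) / 5 = 36.8333/5 = 7.3667
  Sample standard deviations s_i = √(s[i,i]):
  s(X_1) = √(7.7667) = 2.7869
  s(X_2) = √(7.3667) = 2.7142

Step 3 — r_{ij} = s_{ij} / (s_i · s_j):
  r[X_1,X_1] = 1 (diagonal).
  r[X_1,X_2] = -4.8333 / (2.7869 · 2.7142) = -4.8333 / 7.564 = -0.639
  r[X_2,X_2] = 1 (diagonal).

R is symmetric with unit diagonal. Assembling:

R = [[1, -0.639],
 [-0.639, 1]]


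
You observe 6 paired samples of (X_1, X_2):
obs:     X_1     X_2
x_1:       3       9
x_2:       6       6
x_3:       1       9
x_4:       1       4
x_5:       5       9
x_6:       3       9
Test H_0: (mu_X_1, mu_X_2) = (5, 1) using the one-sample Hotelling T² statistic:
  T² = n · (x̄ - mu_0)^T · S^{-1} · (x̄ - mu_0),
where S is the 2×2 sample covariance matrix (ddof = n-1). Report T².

Step 1 — sample mean vector:
  mean(X_1) = (3 + 6 + 1 + 1 + 5 + 3) / 6 = 19/6 = 3.1667
  mean(X_2) = (9 + 6 + 9 + 4 + 9 + 9) / 6 = 46/6 = 7.6667
  x̄ = (3.1667, 7.6667),  deviation x̄ - mu_0 = (3.1667, 7.6667) - (5, 1) = (-1.8333, 6.6667).

Step 2 — sample covariance matrix, S[i,j] = (1/(n-1)) · Σ_k (x_{k,i} - mean_i) · (x_{k,j} - mean_j), divisor n-1 = 5:
  S[X_1,X_1] = ((-0.1667)·(-0.1667) + (2.8333)·(2.8333) + (-2.1667)·(-2.1667) + (-2.1667)·(-2.1667) + (1.8333)·(1.8333) + (-0.1667)·(-0.1667)) / 5 = 20.8333/5 = 4.1667
  S[X_1,X_2] = ((-0.1667)·(1.3333) + (2.8333)·(-1.6667) + (-2.1667)·(1.3333) + (-2.1667)·(-3.6667) + (1.8333)·(1.3333) + (-0.1667)·(1.3333)) / 5 = 2.3333/5 = 0.4667
  S[X_2,X_2] = ((1.3333)·(1.3333) + (-1.6667)·(-1.6667) + (1.3333)·(1.3333) + (-3.6667)·(-3.6667) + (1.3333)·(1.3333) + (1.3333)·(1.3333)) / 5 = 23.3333/5 = 4.6667
  S = [[4.1667, 0.4667],
 [0.4667, 4.6667]].

Step 3 — invert S. det(S) = 4.1667·4.6667 - (0.4667)² = 19.2267.
  S^{-1} = (1/det) · [[d, -b], [-b, a]] = [[0.2427, -0.0243],
 [-0.0243, 0.2167]].

Step 4 — quadratic form (x̄ - mu_0)^T · S^{-1} · (x̄ - mu_0):
  S^{-1} · (x̄ - mu_0) = (-0.6068, 1.4893),
  (x̄ - mu_0)^T · [...] = (-1.8333)·(-0.6068) + (6.6667)·(1.4893) = 11.0408.

Step 5 — scale by n: T² = 6 · 11.0408 = 66.2448.

T² ≈ 66.2448


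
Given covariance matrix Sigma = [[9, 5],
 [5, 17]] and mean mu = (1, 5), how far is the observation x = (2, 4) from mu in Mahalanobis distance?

Step 1 — centre the observation: (x - mu) = (1, -1).

Step 2 — invert Sigma. det(Sigma) = 9·17 - (5)² = 128.
  Sigma^{-1} = (1/det) · [[d, -b], [-b, a]] = [[0.1328, -0.0391],
 [-0.0391, 0.0703]].

Step 3 — form the quadratic (x - mu)^T · Sigma^{-1} · (x - mu):
  Sigma^{-1} · (x - mu) = (0.1719, -0.1094).
  (x - mu)^T · [Sigma^{-1} · (x - mu)] = (1)·(0.1719) + (-1)·(-0.1094) = 0.2812.

Step 4 — take square root: d = √(0.2812) ≈ 0.5303.

d(x, mu) = √(0.2812) ≈ 0.5303
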